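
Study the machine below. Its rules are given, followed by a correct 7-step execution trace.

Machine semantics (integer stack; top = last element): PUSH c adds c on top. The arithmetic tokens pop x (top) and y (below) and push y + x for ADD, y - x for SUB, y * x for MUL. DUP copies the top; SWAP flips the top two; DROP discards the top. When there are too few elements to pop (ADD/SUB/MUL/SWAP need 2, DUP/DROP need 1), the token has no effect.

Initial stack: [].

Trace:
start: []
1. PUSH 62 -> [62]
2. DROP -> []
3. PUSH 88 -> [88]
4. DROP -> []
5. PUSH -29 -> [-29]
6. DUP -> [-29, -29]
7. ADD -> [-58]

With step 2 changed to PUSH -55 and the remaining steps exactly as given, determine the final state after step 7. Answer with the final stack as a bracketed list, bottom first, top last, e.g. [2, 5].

[62, -55, -58]

(re-executing from step 2 with the substitution; state before step 2: [62])
2. PUSH -55 -> [62, -55]
3. PUSH 88 -> [62, -55, 88]
4. DROP -> [62, -55]
5. PUSH -29 -> [62, -55, -29]
6. DUP -> [62, -55, -29, -29]
7. ADD -> [62, -55, -58]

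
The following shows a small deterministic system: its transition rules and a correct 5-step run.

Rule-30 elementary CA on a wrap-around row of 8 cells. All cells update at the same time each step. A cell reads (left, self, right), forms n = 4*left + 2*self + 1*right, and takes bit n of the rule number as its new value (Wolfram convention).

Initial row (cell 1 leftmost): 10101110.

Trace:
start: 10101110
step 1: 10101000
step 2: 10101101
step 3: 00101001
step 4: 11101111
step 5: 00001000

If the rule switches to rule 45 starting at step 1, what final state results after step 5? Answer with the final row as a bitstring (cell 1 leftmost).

00011010

(re-executing steps 1..5 under rule 45; state before step 1: 10101110)
step 1: 11111001
step 2: 00000001
step 3: 01111101
step 4: 11000011
step 5: 00011010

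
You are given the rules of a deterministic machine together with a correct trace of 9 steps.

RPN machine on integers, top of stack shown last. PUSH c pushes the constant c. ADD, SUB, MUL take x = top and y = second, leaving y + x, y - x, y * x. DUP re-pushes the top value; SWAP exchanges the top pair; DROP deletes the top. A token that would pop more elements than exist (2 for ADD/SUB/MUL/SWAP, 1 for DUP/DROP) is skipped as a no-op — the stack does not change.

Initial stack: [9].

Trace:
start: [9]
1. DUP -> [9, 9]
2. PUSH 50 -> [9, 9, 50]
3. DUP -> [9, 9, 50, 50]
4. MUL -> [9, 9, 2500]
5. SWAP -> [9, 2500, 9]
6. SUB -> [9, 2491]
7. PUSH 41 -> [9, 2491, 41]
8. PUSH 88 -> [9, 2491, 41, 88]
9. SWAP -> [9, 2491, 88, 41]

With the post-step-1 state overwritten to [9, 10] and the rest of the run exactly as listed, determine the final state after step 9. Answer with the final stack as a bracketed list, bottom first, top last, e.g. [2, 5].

[9, 2490, 88, 41]

state after step 1 := [9, 10]
2. PUSH 50 -> [9, 10, 50]
3. DUP -> [9, 10, 50, 50]
4. MUL -> [9, 10, 2500]
5. SWAP -> [9, 2500, 10]
6. SUB -> [9, 2490]
7. PUSH 41 -> [9, 2490, 41]
8. PUSH 88 -> [9, 2490, 41, 88]
9. SWAP -> [9, 2490, 88, 41]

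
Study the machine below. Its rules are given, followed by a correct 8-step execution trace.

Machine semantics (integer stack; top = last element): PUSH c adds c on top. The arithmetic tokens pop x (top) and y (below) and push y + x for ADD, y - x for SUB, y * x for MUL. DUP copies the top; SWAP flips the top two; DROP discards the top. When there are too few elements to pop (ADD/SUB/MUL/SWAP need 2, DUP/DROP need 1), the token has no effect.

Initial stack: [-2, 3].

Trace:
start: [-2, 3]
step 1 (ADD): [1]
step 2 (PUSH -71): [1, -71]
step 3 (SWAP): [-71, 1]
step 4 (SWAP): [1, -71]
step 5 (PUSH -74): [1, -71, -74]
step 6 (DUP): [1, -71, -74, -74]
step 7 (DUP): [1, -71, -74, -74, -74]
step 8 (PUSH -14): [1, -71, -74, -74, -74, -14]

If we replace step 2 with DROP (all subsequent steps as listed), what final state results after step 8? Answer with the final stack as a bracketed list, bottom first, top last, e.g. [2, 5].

[-74, -74, -74, -14]

(re-executing from step 2 with the substitution; state before step 2: [1])
step 2 (DROP): []
step 3 (SWAP): []
step 4 (SWAP): []
step 5 (PUSH -74): [-74]
step 6 (DUP): [-74, -74]
step 7 (DUP): [-74, -74, -74]
step 8 (PUSH -14): [-74, -74, -74, -14]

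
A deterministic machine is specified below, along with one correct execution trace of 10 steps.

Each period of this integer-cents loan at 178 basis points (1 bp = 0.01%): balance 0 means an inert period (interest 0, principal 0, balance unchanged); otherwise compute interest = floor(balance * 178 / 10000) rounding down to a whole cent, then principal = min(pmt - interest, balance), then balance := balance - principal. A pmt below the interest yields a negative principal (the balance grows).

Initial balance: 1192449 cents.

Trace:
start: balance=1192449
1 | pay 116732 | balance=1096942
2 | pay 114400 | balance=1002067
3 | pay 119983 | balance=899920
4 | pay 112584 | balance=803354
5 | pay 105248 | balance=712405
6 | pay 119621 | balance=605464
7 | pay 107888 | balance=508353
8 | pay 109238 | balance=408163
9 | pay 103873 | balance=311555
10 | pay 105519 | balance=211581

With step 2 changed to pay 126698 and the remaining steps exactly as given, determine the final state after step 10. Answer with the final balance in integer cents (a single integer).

197417

(re-executing from step 2 with the substitution; state before step 2: balance=1096942)
2 | pay 126698 | balance=989769
3 | pay 119983 | balance=887403
4 | pay 112584 | balance=790614
5 | pay 105248 | balance=699438
6 | pay 119621 | balance=592266
7 | pay 107888 | balance=494920
8 | pay 109238 | balance=394491
9 | pay 103873 | balance=297639
10 | pay 105519 | balance=197417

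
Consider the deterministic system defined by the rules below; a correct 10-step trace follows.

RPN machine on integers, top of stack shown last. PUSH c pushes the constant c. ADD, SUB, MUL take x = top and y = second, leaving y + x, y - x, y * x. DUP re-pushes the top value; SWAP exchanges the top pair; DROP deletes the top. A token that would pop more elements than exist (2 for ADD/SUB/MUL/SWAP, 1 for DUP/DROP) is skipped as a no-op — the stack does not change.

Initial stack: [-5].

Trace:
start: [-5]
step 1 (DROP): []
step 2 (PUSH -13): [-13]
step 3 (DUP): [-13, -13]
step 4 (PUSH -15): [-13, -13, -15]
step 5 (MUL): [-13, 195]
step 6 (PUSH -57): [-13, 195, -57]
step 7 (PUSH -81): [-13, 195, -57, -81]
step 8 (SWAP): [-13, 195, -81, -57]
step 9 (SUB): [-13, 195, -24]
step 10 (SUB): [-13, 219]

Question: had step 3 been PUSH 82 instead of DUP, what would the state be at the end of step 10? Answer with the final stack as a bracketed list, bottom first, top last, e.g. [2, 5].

[-13, -1206]

(re-executing from step 3 with the substitution; state before step 3: [-13])
step 3 (PUSH 82): [-13, 82]
step 4 (PUSH -15): [-13, 82, -15]
step 5 (MUL): [-13, -1230]
step 6 (PUSH -57): [-13, -1230, -57]
step 7 (PUSH -81): [-13, -1230, -57, -81]
step 8 (SWAP): [-13, -1230, -81, -57]
step 9 (SUB): [-13, -1230, -24]
step 10 (SUB): [-13, -1206]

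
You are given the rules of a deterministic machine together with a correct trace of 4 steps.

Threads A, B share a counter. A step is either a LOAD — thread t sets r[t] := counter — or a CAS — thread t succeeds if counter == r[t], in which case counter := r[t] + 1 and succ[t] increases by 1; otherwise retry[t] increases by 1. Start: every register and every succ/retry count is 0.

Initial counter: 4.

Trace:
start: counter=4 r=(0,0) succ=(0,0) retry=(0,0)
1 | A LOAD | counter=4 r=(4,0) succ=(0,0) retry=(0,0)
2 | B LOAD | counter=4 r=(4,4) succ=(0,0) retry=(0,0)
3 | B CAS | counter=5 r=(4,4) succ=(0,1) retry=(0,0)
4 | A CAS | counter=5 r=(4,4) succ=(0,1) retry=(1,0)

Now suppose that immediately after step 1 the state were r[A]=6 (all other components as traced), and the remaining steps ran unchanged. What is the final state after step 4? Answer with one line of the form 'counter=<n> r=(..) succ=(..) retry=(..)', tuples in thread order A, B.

state after step 1 := counter=4 r=(6,0) succ=(0,0) retry=(0,0)
2 | B LOAD | counter=4 r=(6,4) succ=(0,0) retry=(0,0)
3 | B CAS | counter=5 r=(6,4) succ=(0,1) retry=(0,0)
4 | A CAS | counter=5 r=(6,4) succ=(0,1) retry=(1,0)

counter=5 r=(6,4) succ=(0,1) retry=(1,0)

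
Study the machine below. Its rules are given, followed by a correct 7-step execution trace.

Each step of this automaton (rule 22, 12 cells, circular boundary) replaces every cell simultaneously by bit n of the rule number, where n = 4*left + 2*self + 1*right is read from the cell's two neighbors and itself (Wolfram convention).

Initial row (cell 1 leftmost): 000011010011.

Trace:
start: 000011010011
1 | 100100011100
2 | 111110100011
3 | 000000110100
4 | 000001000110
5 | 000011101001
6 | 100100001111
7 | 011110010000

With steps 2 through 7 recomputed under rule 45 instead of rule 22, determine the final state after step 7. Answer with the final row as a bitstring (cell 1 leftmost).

(re-executing steps 2..7 under rule 45; state before step 2: 100100011100)
2 | 100101010000
3 | 100111110110
4 | 100100001101
5 | 000101101011
6 | 010111011110
7 | 011100110000

011100110000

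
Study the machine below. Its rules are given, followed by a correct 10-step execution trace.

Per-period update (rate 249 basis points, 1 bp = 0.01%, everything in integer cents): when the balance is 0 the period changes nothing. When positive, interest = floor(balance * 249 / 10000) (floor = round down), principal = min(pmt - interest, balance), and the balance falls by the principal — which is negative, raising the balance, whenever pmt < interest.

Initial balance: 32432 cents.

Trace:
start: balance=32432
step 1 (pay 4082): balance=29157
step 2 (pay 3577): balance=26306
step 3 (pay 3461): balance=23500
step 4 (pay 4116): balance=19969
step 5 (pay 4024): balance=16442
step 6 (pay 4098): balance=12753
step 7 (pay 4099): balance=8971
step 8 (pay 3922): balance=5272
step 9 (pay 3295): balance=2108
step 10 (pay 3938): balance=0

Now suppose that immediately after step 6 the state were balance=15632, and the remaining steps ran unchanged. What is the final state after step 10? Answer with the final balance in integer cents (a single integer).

1398

state after step 6 := balance=15632
step 7 (pay 4099): balance=11922
step 8 (pay 3922): balance=8296
step 9 (pay 3295): balance=5207
step 10 (pay 3938): balance=1398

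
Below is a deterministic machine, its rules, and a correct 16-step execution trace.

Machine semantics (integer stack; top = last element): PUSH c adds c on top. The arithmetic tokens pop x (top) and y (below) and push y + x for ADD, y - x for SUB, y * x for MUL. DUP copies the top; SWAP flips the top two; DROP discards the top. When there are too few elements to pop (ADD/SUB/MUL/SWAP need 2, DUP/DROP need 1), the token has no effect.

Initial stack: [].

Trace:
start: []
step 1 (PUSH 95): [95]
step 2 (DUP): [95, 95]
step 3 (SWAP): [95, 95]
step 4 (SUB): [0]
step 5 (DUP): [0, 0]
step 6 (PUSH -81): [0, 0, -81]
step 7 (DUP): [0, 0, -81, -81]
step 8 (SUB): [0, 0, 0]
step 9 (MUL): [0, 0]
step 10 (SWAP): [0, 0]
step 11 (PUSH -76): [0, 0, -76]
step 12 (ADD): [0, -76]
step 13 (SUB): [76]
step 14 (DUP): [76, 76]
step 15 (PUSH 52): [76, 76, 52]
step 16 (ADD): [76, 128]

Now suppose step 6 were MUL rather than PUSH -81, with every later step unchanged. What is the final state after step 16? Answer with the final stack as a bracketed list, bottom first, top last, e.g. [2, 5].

(re-executing from step 6 with the substitution; state before step 6: [0, 0])
step 6 (MUL): [0]
step 7 (DUP): [0, 0]
step 8 (SUB): [0]
step 9 (MUL): [0]
step 10 (SWAP): [0]
step 11 (PUSH -76): [0, -76]
step 12 (ADD): [-76]
step 13 (SUB): [-76]
step 14 (DUP): [-76, -76]
step 15 (PUSH 52): [-76, -76, 52]
step 16 (ADD): [-76, -24]

[-76, -24]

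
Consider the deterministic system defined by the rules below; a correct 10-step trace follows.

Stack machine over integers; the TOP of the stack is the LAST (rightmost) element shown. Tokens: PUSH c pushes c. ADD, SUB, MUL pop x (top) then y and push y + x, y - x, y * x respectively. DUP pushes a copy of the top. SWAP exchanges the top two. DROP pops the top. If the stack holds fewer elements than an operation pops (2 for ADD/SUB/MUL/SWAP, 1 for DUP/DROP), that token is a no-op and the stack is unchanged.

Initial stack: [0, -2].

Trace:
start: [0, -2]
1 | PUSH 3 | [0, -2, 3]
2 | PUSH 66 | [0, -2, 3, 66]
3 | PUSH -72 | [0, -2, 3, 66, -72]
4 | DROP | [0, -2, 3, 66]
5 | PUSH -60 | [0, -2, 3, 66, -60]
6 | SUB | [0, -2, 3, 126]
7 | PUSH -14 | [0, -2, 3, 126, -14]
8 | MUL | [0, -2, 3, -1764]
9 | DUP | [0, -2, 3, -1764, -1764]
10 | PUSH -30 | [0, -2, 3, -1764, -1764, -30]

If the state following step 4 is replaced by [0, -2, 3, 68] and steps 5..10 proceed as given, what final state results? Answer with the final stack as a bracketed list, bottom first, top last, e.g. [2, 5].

[0, -2, 3, -1792, -1792, -30]

state after step 4 := [0, -2, 3, 68]
5 | PUSH -60 | [0, -2, 3, 68, -60]
6 | SUB | [0, -2, 3, 128]
7 | PUSH -14 | [0, -2, 3, 128, -14]
8 | MUL | [0, -2, 3, -1792]
9 | DUP | [0, -2, 3, -1792, -1792]
10 | PUSH -30 | [0, -2, 3, -1792, -1792, -30]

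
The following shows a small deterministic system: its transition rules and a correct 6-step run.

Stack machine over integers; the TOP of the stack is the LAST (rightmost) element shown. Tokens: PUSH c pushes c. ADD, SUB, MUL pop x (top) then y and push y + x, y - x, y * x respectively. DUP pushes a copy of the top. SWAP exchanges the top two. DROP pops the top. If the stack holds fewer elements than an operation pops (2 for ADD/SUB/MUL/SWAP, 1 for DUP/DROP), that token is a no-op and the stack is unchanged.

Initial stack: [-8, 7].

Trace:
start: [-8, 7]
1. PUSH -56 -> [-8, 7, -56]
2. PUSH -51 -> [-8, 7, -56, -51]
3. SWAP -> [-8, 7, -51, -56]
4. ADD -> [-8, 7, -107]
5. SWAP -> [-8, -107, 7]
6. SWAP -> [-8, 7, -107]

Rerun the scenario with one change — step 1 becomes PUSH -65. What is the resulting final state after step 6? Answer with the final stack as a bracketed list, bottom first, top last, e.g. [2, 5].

[-8, 7, -116]

(re-executing from step 1 with the substitution; state before step 1: [-8, 7])
1. PUSH -65 -> [-8, 7, -65]
2. PUSH -51 -> [-8, 7, -65, -51]
3. SWAP -> [-8, 7, -51, -65]
4. ADD -> [-8, 7, -116]
5. SWAP -> [-8, -116, 7]
6. SWAP -> [-8, 7, -116]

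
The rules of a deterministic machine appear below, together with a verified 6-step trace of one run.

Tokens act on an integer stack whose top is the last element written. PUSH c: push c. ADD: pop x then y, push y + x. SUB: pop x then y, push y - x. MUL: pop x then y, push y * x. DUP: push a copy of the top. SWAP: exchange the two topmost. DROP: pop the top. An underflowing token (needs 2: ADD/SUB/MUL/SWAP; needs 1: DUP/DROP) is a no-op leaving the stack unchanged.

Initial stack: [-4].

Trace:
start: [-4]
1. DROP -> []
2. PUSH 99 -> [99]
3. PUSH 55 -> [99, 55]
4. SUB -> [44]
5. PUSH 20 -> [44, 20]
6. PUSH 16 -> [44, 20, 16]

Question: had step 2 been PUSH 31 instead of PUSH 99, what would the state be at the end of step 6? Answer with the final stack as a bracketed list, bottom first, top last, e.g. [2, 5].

(re-executing from step 2 with the substitution; state before step 2: [])
2. PUSH 31 -> [31]
3. PUSH 55 -> [31, 55]
4. SUB -> [-24]
5. PUSH 20 -> [-24, 20]
6. PUSH 16 -> [-24, 20, 16]

[-24, 20, 16]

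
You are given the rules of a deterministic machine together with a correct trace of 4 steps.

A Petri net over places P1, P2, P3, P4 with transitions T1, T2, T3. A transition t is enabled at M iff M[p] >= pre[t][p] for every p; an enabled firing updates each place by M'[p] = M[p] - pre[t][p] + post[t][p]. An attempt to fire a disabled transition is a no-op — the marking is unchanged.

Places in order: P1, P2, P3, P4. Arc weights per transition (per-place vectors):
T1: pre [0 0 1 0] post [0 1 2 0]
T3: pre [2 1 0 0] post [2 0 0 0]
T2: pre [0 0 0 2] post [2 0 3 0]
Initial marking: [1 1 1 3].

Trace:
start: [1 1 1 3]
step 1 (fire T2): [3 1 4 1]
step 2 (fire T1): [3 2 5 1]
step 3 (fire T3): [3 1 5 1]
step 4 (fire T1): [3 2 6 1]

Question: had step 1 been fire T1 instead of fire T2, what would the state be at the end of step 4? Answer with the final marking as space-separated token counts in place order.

(re-executing from step 1 with the substitution; state before step 1: [1 1 1 3])
step 1 (fire T1): [1 2 2 3]
step 2 (fire T1): [1 3 3 3]
step 3 (fire T3): [1 3 3 3]
step 4 (fire T1): [1 4 4 3]

1 4 4 3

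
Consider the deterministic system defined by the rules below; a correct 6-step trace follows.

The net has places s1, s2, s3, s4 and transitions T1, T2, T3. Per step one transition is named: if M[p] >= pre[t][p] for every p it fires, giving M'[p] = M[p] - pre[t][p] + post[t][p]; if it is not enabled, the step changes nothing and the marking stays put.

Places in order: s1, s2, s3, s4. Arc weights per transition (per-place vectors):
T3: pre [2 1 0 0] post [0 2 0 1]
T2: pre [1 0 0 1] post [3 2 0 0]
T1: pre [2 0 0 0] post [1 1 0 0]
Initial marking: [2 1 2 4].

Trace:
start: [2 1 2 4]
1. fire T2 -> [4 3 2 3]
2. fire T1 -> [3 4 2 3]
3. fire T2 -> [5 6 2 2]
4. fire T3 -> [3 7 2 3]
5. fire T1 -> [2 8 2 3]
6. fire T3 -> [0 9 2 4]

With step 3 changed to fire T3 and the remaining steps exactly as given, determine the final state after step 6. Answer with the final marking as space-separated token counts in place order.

(re-executing from step 3 with the substitution; state before step 3: [3 4 2 3])
3. fire T3 -> [1 5 2 4]
4. fire T3 -> [1 5 2 4]
5. fire T1 -> [1 5 2 4]
6. fire T3 -> [1 5 2 4]

1 5 2 4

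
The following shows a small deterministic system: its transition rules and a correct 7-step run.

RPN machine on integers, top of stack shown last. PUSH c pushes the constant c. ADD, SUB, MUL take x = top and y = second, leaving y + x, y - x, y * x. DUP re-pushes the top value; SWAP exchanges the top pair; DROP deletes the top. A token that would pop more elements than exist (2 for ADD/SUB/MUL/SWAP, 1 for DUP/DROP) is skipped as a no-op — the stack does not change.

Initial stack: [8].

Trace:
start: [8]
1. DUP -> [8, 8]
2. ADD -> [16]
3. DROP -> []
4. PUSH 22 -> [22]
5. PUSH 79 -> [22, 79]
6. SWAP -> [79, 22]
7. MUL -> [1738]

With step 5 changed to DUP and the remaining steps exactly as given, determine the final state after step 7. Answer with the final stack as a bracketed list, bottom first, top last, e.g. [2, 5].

[484]

(re-executing from step 5 with the substitution; state before step 5: [22])
5. DUP -> [22, 22]
6. SWAP -> [22, 22]
7. MUL -> [484]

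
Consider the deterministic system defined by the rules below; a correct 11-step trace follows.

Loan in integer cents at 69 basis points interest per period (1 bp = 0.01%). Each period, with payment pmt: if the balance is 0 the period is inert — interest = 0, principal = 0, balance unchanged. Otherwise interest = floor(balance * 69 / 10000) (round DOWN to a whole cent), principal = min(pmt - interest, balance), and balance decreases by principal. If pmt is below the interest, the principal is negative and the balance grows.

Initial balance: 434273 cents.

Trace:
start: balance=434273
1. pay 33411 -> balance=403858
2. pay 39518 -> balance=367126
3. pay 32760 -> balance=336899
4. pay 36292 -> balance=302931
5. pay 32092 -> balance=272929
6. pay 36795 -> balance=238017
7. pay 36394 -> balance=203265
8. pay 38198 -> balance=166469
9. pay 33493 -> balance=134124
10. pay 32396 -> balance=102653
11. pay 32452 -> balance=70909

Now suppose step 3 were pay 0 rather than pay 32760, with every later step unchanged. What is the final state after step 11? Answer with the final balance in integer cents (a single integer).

105521

(re-executing from step 3 with the substitution; state before step 3: balance=367126)
3. pay 0 -> balance=369659
4. pay 36292 -> balance=335917
5. pay 32092 -> balance=306142
6. pay 36795 -> balance=271459
7. pay 36394 -> balance=236938
8. pay 38198 -> balance=200374
9. pay 33493 -> balance=168263
10. pay 32396 -> balance=137028
11. pay 32452 -> balance=105521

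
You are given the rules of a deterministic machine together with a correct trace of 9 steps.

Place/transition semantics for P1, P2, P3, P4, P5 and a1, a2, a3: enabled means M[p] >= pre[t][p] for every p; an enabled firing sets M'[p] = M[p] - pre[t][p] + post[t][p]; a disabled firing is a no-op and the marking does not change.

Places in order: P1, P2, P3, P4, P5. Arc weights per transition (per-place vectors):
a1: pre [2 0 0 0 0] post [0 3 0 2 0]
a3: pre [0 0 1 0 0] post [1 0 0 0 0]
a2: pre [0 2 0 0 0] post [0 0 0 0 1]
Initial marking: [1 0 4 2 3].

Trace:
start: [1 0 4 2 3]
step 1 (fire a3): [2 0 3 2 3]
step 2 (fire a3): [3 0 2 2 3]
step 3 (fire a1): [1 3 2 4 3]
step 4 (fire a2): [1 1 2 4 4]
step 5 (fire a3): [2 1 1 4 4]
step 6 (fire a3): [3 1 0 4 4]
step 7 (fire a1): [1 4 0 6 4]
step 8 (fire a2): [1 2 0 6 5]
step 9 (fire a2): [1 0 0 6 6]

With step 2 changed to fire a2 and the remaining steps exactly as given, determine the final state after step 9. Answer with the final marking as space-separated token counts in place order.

0 0 1 6 6

(re-executing from step 2 with the substitution; state before step 2: [2 0 3 2 3])
step 2 (fire a2): [2 0 3 2 3]
step 3 (fire a1): [0 3 3 4 3]
step 4 (fire a2): [0 1 3 4 4]
step 5 (fire a3): [1 1 2 4 4]
step 6 (fire a3): [2 1 1 4 4]
step 7 (fire a1): [0 4 1 6 4]
step 8 (fire a2): [0 2 1 6 5]
step 9 (fire a2): [0 0 1 6 6]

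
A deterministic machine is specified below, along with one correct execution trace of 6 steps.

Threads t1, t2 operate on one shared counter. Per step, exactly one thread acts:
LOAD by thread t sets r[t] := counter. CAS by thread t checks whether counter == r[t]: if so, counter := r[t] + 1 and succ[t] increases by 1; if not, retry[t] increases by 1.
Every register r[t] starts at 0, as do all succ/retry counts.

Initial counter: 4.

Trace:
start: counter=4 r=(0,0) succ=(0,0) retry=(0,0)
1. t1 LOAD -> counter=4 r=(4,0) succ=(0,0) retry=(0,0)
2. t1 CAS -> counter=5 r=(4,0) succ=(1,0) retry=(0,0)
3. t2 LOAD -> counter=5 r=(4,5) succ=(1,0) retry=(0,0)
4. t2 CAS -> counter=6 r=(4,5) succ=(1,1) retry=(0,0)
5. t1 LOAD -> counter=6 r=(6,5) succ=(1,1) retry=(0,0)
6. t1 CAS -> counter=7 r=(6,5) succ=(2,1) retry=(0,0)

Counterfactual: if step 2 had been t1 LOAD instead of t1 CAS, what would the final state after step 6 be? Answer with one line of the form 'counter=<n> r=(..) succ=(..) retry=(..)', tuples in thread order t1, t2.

counter=6 r=(5,4) succ=(1,1) retry=(0,0)

(re-executing from step 2 with the substitution; state before step 2: counter=4 r=(4,0) succ=(0,0) retry=(0,0))
2. t1 LOAD -> counter=4 r=(4,0) succ=(0,0) retry=(0,0)
3. t2 LOAD -> counter=4 r=(4,4) succ=(0,0) retry=(0,0)
4. t2 CAS -> counter=5 r=(4,4) succ=(0,1) retry=(0,0)
5. t1 LOAD -> counter=5 r=(5,4) succ=(0,1) retry=(0,0)
6. t1 CAS -> counter=6 r=(5,4) succ=(1,1) retry=(0,0)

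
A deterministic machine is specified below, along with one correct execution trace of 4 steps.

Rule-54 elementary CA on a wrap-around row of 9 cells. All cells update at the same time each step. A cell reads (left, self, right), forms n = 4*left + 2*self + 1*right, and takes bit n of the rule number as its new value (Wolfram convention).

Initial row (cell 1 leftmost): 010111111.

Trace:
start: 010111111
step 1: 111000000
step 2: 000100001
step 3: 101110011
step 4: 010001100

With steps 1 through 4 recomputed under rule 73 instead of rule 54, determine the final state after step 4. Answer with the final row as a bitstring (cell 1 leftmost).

(re-executing steps 1..4 under rule 73; state before step 1: 010111111)
step 1: 000100001
step 2: 010001100
step 3: 000101101
step 4: 010001100

010001100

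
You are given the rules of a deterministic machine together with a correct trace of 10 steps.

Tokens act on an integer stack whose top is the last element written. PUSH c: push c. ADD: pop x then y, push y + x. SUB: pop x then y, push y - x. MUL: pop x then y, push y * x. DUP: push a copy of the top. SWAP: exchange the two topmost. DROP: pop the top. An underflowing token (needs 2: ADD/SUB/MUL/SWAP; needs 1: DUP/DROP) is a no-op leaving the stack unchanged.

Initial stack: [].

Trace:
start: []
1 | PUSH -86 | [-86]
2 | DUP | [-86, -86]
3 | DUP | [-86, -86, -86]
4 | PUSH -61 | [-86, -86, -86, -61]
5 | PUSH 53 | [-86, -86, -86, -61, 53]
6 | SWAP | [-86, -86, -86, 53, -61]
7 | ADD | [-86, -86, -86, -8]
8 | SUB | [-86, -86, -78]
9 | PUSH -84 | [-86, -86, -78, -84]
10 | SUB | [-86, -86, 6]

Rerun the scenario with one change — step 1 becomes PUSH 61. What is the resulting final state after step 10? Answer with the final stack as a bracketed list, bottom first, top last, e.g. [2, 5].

[61, 61, 153]

(re-executing from step 1 with the substitution; state before step 1: [])
1 | PUSH 61 | [61]
2 | DUP | [61, 61]
3 | DUP | [61, 61, 61]
4 | PUSH -61 | [61, 61, 61, -61]
5 | PUSH 53 | [61, 61, 61, -61, 53]
6 | SWAP | [61, 61, 61, 53, -61]
7 | ADD | [61, 61, 61, -8]
8 | SUB | [61, 61, 69]
9 | PUSH -84 | [61, 61, 69, -84]
10 | SUB | [61, 61, 153]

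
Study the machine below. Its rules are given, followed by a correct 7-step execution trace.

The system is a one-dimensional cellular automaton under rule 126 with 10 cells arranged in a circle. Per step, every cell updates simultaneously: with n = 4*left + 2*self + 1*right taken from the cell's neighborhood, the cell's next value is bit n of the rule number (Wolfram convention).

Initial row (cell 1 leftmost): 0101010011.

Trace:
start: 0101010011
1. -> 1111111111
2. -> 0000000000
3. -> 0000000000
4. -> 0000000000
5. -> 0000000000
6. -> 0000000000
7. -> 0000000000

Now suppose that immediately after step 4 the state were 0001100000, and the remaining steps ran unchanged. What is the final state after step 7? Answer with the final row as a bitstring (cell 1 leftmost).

state after step 4 := 0001100000
5. -> 0011110000
6. -> 0110011000
7. -> 1111111100

1111111100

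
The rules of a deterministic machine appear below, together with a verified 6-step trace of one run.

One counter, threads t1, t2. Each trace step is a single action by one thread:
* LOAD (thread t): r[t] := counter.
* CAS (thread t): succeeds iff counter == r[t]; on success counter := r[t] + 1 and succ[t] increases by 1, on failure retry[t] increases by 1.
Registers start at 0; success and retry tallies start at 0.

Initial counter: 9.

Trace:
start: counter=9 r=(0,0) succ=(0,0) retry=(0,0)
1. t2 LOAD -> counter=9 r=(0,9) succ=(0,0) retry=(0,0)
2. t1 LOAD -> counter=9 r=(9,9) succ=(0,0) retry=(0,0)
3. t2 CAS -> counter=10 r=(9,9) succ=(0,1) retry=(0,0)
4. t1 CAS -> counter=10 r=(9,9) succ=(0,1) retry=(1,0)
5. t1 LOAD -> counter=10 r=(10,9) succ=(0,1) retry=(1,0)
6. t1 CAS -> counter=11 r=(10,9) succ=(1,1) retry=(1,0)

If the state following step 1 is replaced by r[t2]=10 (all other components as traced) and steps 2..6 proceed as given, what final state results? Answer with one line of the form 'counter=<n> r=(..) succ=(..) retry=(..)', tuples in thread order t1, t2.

state after step 1 := counter=9 r=(0,10) succ=(0,0) retry=(0,0)
2. t1 LOAD -> counter=9 r=(9,10) succ=(0,0) retry=(0,0)
3. t2 CAS -> counter=9 r=(9,10) succ=(0,0) retry=(0,1)
4. t1 CAS -> counter=10 r=(9,10) succ=(1,0) retry=(0,1)
5. t1 LOAD -> counter=10 r=(10,10) succ=(1,0) retry=(0,1)
6. t1 CAS -> counter=11 r=(10,10) succ=(2,0) retry=(0,1)

counter=11 r=(10,10) succ=(2,0) retry=(0,1)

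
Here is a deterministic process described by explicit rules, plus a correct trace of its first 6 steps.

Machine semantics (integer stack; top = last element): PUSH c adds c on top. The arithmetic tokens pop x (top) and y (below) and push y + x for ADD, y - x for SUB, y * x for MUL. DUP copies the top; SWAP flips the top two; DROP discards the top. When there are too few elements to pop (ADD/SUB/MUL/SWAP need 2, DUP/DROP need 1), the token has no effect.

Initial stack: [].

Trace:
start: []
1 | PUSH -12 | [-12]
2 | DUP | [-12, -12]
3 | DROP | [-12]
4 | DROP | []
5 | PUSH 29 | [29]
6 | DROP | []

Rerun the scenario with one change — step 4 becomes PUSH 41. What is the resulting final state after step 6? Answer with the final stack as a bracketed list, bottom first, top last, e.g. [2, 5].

(re-executing from step 4 with the substitution; state before step 4: [-12])
4 | PUSH 41 | [-12, 41]
5 | PUSH 29 | [-12, 41, 29]
6 | DROP | [-12, 41]

[-12, 41]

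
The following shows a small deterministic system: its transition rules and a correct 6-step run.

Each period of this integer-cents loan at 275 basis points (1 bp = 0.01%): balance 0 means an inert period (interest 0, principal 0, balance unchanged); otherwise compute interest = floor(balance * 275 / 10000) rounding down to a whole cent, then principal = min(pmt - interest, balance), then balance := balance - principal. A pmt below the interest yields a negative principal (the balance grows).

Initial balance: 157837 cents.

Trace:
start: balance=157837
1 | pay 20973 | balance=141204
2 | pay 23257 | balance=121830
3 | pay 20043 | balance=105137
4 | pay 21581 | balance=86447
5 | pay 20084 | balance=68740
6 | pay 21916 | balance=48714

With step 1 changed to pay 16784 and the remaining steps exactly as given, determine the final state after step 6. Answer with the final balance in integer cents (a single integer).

(re-executing from step 1 with the substitution; state before step 1: balance=157837)
1 | pay 16784 | balance=145393
2 | pay 23257 | balance=126134
3 | pay 20043 | balance=109559
4 | pay 21581 | balance=90990
5 | pay 20084 | balance=73408
6 | pay 21916 | balance=53510

53510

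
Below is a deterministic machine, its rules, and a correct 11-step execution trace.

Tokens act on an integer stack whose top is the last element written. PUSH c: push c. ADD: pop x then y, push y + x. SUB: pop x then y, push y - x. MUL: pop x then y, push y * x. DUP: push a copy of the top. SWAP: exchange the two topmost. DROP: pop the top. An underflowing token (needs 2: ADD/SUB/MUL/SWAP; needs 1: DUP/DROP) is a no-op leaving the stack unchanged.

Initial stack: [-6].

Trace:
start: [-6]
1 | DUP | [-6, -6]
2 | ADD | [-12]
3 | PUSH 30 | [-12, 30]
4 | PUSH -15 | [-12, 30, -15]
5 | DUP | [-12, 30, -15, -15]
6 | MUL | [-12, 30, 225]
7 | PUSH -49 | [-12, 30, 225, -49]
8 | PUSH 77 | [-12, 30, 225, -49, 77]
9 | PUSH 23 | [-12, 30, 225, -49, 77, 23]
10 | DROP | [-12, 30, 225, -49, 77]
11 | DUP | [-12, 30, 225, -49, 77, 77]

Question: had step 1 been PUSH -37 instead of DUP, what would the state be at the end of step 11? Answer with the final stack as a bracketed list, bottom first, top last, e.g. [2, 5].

[-43, 30, 225, -49, 77, 77]

(re-executing from step 1 with the substitution; state before step 1: [-6])
1 | PUSH -37 | [-6, -37]
2 | ADD | [-43]
3 | PUSH 30 | [-43, 30]
4 | PUSH -15 | [-43, 30, -15]
5 | DUP | [-43, 30, -15, -15]
6 | MUL | [-43, 30, 225]
7 | PUSH -49 | [-43, 30, 225, -49]
8 | PUSH 77 | [-43, 30, 225, -49, 77]
9 | PUSH 23 | [-43, 30, 225, -49, 77, 23]
10 | DROP | [-43, 30, 225, -49, 77]
11 | DUP | [-43, 30, 225, -49, 77, 77]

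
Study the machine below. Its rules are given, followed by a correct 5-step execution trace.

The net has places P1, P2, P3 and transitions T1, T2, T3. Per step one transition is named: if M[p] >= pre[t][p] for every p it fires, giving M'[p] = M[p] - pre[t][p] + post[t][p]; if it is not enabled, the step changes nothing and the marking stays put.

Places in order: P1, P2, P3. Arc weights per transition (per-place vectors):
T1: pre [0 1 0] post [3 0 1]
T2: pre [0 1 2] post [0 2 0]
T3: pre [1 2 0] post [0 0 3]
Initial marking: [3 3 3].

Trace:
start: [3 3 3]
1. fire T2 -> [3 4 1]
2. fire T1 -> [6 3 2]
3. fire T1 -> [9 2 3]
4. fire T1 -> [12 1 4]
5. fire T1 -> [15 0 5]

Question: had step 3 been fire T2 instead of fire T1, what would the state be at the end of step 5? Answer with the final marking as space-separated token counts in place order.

12 2 2

(re-executing from step 3 with the substitution; state before step 3: [6 3 2])
3. fire T2 -> [6 4 0]
4. fire T1 -> [9 3 1]
5. fire T1 -> [12 2 2]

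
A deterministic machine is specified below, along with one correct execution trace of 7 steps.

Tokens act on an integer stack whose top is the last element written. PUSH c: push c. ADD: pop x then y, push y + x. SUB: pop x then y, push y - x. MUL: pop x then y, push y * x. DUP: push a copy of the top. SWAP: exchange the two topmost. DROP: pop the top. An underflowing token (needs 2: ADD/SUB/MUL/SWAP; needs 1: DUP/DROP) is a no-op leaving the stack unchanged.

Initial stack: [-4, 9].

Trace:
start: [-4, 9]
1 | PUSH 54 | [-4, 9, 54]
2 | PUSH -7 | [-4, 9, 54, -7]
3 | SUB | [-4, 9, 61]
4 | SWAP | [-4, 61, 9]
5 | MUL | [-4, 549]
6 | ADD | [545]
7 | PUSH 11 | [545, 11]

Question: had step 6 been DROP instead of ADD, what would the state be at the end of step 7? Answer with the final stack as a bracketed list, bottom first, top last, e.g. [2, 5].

[-4, 11]

(re-executing from step 6 with the substitution; state before step 6: [-4, 549])
6 | DROP | [-4]
7 | PUSH 11 | [-4, 11]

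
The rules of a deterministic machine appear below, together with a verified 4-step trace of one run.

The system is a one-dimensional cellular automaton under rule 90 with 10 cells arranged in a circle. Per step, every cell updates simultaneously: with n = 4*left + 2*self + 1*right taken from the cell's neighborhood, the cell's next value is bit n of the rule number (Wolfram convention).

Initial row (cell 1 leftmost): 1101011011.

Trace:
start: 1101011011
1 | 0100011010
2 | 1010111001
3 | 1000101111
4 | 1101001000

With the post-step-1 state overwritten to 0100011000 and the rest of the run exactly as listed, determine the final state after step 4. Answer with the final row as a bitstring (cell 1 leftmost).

1001011101

state after step 1 := 0100011000
2 | 1010111100
3 | 0000100111
4 | 1001011101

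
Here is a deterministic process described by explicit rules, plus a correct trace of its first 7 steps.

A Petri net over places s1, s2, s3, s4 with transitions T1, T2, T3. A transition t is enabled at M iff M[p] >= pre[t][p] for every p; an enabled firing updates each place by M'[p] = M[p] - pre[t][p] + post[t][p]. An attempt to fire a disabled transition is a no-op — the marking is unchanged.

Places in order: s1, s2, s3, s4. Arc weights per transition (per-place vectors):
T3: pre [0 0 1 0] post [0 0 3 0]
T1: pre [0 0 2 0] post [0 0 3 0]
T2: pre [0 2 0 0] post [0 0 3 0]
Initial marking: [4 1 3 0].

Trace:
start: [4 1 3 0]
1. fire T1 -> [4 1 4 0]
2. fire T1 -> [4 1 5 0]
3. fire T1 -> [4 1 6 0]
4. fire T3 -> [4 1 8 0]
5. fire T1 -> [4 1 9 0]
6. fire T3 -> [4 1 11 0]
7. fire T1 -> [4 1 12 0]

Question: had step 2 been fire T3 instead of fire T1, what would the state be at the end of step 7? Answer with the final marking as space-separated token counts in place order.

4 1 13 0

(re-executing from step 2 with the substitution; state before step 2: [4 1 4 0])
2. fire T3 -> [4 1 6 0]
3. fire T1 -> [4 1 7 0]
4. fire T3 -> [4 1 9 0]
5. fire T1 -> [4 1 10 0]
6. fire T3 -> [4 1 12 0]
7. fire T1 -> [4 1 13 0]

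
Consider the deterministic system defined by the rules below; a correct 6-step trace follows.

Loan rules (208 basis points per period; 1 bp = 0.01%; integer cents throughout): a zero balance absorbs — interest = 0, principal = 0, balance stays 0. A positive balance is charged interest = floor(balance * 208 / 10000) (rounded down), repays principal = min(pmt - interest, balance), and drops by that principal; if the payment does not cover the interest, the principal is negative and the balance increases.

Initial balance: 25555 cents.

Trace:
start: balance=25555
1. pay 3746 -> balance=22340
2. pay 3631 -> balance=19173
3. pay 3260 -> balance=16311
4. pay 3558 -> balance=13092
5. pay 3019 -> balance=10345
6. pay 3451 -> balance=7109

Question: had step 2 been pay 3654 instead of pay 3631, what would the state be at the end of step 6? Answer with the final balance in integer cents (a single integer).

(re-executing from step 2 with the substitution; state before step 2: balance=22340)
2. pay 3654 -> balance=19150
3. pay 3260 -> balance=16288
4. pay 3558 -> balance=13068
5. pay 3019 -> balance=10320
6. pay 3451 -> balance=7083

7083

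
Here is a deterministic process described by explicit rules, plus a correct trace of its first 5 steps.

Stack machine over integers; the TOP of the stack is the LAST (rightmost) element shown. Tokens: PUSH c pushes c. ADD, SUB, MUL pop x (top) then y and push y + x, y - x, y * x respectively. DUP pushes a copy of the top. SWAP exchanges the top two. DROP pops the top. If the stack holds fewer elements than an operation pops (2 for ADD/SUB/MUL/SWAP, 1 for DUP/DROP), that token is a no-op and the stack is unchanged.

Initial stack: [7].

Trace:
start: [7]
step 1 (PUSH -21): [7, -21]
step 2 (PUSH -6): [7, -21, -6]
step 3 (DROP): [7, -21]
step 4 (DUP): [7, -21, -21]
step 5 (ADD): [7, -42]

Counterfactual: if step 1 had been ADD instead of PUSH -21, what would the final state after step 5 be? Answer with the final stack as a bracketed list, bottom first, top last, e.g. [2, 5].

[14]

(re-executing from step 1 with the substitution; state before step 1: [7])
step 1 (ADD): [7]
step 2 (PUSH -6): [7, -6]
step 3 (DROP): [7]
step 4 (DUP): [7, 7]
step 5 (ADD): [14]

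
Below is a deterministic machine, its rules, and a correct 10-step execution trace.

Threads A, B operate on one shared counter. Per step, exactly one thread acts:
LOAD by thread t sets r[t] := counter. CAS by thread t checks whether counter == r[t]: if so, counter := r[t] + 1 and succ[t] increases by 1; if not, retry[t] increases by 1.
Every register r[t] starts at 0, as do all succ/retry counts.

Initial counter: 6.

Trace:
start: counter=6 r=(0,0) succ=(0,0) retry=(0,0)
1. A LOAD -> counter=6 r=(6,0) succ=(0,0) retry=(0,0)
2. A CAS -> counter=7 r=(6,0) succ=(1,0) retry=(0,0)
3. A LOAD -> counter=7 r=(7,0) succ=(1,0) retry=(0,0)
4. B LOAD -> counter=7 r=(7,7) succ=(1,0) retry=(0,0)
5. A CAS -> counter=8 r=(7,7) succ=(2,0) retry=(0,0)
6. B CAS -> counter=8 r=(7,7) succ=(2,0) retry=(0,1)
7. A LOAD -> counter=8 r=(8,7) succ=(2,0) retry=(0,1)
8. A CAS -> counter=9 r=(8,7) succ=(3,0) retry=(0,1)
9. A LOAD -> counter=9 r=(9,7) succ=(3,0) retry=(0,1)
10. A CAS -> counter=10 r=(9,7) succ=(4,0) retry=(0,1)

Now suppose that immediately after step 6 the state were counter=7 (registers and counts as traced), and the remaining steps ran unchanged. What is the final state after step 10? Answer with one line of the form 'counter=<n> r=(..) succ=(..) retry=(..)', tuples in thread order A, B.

state after step 6 := counter=7 r=(7,7) succ=(2,0) retry=(0,1)
7. A LOAD -> counter=7 r=(7,7) succ=(2,0) retry=(0,1)
8. A CAS -> counter=8 r=(7,7) succ=(3,0) retry=(0,1)
9. A LOAD -> counter=8 r=(8,7) succ=(3,0) retry=(0,1)
10. A CAS -> counter=9 r=(8,7) succ=(4,0) retry=(0,1)

counter=9 r=(8,7) succ=(4,0) retry=(0,1)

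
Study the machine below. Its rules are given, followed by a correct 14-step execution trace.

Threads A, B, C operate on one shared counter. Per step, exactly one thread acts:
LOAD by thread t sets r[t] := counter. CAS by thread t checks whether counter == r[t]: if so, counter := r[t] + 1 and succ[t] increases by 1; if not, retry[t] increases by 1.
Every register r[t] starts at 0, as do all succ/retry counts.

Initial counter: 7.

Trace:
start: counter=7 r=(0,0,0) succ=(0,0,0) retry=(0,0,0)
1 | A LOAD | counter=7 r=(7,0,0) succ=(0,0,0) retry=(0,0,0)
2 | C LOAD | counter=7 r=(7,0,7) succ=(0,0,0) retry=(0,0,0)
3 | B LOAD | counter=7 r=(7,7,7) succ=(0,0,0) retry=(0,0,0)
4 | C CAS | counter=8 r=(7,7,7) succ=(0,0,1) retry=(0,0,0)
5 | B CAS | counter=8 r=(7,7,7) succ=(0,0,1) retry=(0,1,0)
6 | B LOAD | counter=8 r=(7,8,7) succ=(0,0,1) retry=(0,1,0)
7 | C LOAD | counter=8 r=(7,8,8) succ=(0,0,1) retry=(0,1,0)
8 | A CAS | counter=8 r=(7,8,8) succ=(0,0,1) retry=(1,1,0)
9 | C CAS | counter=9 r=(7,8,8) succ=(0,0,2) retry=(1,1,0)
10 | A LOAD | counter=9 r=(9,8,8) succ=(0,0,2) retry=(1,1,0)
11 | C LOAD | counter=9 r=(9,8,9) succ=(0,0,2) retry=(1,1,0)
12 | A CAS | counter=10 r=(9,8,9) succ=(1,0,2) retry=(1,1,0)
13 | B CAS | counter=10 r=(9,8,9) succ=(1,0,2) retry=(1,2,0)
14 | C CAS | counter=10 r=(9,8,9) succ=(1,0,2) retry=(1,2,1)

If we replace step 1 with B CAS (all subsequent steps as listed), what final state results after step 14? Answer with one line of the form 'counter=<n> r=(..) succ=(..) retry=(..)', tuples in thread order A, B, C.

counter=10 r=(9,8,9) succ=(1,0,2) retry=(1,3,1)

(re-executing from step 1 with the substitution; state before step 1: counter=7 r=(0,0,0) succ=(0,0,0) retry=(0,0,0))
1 | B CAS | counter=7 r=(0,0,0) succ=(0,0,0) retry=(0,1,0)
2 | C LOAD | counter=7 r=(0,0,7) succ=(0,0,0) retry=(0,1,0)
3 | B LOAD | counter=7 r=(0,7,7) succ=(0,0,0) retry=(0,1,0)
4 | C CAS | counter=8 r=(0,7,7) succ=(0,0,1) retry=(0,1,0)
5 | B CAS | counter=8 r=(0,7,7) succ=(0,0,1) retry=(0,2,0)
6 | B LOAD | counter=8 r=(0,8,7) succ=(0,0,1) retry=(0,2,0)
7 | C LOAD | counter=8 r=(0,8,8) succ=(0,0,1) retry=(0,2,0)
8 | A CAS | counter=8 r=(0,8,8) succ=(0,0,1) retry=(1,2,0)
9 | C CAS | counter=9 r=(0,8,8) succ=(0,0,2) retry=(1,2,0)
10 | A LOAD | counter=9 r=(9,8,8) succ=(0,0,2) retry=(1,2,0)
11 | C LOAD | counter=9 r=(9,8,9) succ=(0,0,2) retry=(1,2,0)
12 | A CAS | counter=10 r=(9,8,9) succ=(1,0,2) retry=(1,2,0)
13 | B CAS | counter=10 r=(9,8,9) succ=(1,0,2) retry=(1,3,0)
14 | C CAS | counter=10 r=(9,8,9) succ=(1,0,2) retry=(1,3,1)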